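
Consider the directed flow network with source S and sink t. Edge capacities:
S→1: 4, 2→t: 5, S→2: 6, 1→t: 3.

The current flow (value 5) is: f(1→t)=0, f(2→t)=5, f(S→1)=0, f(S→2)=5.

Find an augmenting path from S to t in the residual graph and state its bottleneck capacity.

Residual along S→1→t: S→1: 4, 1→t: 3.
Bottleneck = min = 3.

S→1→t, bottleneck 3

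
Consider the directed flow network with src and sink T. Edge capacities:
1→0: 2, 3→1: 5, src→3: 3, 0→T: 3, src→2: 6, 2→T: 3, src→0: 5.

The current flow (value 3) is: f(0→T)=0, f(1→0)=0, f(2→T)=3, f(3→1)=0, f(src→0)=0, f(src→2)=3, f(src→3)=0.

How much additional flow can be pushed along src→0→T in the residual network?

Residual capacities along the path: src→0: 5, 0→T: 3.
Minimum is 3.

3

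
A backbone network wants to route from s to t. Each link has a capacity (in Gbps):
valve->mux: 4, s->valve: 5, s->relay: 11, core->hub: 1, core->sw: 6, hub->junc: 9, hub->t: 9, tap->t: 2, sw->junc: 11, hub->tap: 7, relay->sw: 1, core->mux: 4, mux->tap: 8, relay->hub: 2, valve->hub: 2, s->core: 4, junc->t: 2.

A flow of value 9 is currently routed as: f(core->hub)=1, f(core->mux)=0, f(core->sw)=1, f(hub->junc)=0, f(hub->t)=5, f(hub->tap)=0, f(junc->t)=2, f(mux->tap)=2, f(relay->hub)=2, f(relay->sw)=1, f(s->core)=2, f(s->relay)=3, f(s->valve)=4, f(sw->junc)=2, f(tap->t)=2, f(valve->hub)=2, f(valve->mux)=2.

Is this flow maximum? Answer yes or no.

Yes

Residual reachable from s: {core, junc, mux, relay, s, sw, tap, valve}; t is not reachable.
Saturated cut: core->hub, relay->hub, valve->hub, tap->t, junc->t with total capacity 9 = current flow value. Flow is maximum.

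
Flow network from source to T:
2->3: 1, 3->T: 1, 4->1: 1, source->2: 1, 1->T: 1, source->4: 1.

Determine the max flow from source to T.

Augment source->4->1->T: bottleneck 1. Total 1.
Augment source->2->3->T: bottleneck 1. Total 2.
No augmenting path remains in the residual graph.

2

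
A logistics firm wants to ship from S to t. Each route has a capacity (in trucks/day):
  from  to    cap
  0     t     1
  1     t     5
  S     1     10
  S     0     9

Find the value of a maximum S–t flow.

6

Augment S→0→t: bottleneck 1. Total 1.
Augment S→1→t: bottleneck 5. Total 6.
No augmenting path remains in the residual graph.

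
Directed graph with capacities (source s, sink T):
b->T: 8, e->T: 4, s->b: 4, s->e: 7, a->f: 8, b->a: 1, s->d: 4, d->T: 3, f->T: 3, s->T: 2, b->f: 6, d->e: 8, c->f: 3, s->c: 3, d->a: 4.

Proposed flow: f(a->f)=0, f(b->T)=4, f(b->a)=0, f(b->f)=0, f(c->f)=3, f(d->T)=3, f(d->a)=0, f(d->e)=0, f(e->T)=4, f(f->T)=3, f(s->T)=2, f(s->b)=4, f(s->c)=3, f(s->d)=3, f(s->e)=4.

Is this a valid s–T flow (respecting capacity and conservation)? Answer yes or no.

Yes

Every edge has 0 ≤ f(e) ≤ cap(e).
At each intermediate node, inflow equals outflow.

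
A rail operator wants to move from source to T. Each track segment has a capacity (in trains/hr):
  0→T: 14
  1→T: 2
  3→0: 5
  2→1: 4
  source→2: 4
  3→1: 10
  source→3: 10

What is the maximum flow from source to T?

Augment source→2→1→T: bottleneck 2. Total 2.
Augment source→3→0→T: bottleneck 5. Total 7.
No augmenting path remains in the residual graph.

7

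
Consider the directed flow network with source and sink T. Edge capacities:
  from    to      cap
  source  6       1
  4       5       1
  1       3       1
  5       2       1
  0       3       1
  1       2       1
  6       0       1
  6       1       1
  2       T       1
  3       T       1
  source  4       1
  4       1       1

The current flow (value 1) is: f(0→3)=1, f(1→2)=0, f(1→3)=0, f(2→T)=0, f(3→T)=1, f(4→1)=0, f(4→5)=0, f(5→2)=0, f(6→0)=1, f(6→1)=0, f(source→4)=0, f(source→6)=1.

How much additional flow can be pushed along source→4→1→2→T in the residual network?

1

Residual capacities along the path: source→4: 1, 4→1: 1, 1→2: 1, 2→T: 1.
Minimum is 1.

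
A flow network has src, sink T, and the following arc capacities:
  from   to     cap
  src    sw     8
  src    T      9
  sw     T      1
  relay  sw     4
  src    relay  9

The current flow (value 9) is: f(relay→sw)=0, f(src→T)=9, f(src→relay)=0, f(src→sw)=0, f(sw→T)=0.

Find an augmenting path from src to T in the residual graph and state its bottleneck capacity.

src→sw→T, bottleneck 1

Residual along src→sw→T: src→sw: 8, sw→T: 1.
Bottleneck = min = 1.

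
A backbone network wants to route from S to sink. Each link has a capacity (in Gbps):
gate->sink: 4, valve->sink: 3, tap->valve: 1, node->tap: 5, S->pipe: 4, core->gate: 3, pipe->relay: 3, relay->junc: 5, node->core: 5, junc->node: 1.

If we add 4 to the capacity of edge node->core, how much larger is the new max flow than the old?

Original max flow = 1.
Edge node->core does not cross the min cut (source side {S, junc, pipe, relay}), so extra capacity there cannot help.
New max flow = 1. Increase = 0.

0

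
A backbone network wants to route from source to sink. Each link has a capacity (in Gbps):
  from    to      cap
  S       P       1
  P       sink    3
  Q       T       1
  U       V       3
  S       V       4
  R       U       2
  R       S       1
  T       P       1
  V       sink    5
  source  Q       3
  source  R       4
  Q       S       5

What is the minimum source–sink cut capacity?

Max flow = 6 (via 5 augmenting paths).
In the residual at optimum, the set reachable from source is {R, source}.
Cut edges: source->Q (cap 3), R->S (cap 1), R->U (cap 2). Sum = 6.

6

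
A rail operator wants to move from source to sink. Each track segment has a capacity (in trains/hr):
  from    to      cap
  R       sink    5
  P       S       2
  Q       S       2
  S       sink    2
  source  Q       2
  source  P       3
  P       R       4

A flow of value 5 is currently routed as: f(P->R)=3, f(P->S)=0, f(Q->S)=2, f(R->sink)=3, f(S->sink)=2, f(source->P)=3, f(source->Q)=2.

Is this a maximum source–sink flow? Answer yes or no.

Residual reachable from source: {source}; sink is not reachable.
Saturated cut: source->Q, source->P with total capacity 5 = current flow value. Flow is maximum.

Yes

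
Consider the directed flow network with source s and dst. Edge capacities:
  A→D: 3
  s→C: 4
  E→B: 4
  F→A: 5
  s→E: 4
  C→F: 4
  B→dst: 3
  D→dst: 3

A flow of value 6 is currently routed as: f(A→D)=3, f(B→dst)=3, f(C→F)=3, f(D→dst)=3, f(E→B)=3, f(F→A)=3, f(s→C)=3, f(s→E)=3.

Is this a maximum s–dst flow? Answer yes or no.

Yes

Residual reachable from s: {A, B, C, E, F, s}; dst is not reachable.
Saturated cut: A→D, B→dst with total capacity 6 = current flow value. Flow is maximum.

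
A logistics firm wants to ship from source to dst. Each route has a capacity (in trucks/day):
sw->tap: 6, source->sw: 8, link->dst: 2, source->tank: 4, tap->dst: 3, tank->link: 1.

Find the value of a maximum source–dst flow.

Augment source->tank->link->dst: bottleneck 1. Total 1.
Augment source->sw->tap->dst: bottleneck 3. Total 4.
No augmenting path remains in the residual graph.

4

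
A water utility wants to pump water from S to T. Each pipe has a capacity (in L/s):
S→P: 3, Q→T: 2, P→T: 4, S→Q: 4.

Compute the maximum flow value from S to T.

Augment S→P→T: bottleneck 3. Total 3.
Augment S→Q→T: bottleneck 2. Total 5.
No augmenting path remains in the residual graph.

5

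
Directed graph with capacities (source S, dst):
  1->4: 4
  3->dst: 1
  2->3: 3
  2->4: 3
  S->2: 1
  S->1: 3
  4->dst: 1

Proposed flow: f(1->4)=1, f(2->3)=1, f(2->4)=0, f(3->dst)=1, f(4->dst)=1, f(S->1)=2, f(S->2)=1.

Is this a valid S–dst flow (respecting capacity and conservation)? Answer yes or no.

Conservation fails at 1: inflow 2 ≠ outflow 1.

No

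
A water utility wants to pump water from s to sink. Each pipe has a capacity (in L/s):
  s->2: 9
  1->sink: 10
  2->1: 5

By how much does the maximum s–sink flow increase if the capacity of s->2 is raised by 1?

0

Original max flow = 5.
Edge s->2 does not cross the min cut (source side {2, s}), so extra capacity there cannot help.
New max flow = 5. Increase = 0.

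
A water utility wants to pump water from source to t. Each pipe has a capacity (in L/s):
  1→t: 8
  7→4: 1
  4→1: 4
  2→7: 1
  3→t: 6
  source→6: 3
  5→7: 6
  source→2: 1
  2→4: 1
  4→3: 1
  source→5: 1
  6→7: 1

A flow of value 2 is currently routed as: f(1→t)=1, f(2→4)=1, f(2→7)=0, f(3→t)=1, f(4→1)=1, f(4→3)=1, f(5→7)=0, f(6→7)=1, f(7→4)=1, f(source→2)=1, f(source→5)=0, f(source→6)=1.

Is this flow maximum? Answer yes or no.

Residual reachable from source: {5, 6, 7, source}; t is not reachable.
Saturated cut: source→2, 7→4 with total capacity 2 = current flow value. Flow is maximum.

Yes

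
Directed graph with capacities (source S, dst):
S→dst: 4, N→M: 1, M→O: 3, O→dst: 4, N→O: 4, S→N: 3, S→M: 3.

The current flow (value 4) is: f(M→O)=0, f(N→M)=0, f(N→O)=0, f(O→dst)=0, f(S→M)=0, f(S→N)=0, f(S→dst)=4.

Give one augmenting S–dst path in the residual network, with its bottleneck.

Residual along S→N→O→dst: S→N: 3, N→O: 4, O→dst: 4.
Bottleneck = min = 3.

S→N→O→dst, bottleneck 3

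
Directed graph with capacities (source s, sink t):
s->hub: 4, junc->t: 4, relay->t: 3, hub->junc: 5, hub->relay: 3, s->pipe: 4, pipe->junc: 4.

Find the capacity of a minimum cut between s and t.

7

Max flow = 7 (via 3 augmenting paths).
In the residual at optimum, the set reachable from s is {hub, junc, pipe, s}.
Cut edges: hub->relay (cap 3), junc->t (cap 4). Sum = 7.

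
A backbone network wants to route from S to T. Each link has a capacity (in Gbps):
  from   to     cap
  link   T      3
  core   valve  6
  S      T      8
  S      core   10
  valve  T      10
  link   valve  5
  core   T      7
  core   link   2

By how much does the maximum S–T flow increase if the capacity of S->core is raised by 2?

Original max flow = 18.
After raising cap(S->core), augmenting paths through that edge carry 2 more units.
New max flow = 20. Increase = 2.

2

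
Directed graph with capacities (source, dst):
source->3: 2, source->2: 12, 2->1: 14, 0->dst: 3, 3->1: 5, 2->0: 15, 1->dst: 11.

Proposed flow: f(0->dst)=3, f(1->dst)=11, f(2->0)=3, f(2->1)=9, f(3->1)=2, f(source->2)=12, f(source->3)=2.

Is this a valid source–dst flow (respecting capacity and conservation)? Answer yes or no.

Yes

Every edge has 0 ≤ f(e) ≤ cap(e).
At each intermediate node, inflow equals outflow.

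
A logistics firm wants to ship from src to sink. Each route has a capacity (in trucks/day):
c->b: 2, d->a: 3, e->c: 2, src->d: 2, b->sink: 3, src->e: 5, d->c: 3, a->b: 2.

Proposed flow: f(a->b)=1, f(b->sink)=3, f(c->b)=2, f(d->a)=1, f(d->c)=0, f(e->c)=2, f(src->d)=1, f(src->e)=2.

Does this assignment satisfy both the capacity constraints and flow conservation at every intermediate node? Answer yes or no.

Every edge has 0 ≤ f(e) ≤ cap(e).
At each intermediate node, inflow equals outflow.

Yes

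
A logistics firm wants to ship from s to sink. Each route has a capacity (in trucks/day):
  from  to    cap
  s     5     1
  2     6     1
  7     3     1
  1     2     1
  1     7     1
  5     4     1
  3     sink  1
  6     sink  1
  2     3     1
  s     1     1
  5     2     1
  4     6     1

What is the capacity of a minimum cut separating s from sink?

Max flow = 2 (via 2 augmenting paths).
In the residual at optimum, the set reachable from s is {s}.
Cut edges: s→5 (cap 1), s→1 (cap 1). Sum = 2.

2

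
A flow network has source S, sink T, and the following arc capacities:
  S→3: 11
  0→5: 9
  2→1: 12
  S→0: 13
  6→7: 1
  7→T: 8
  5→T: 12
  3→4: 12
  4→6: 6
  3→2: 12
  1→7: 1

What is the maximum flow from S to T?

Augment S→0→5→T: bottleneck 9. Total 9.
Augment S→3→2→1→7→T: bottleneck 1. Total 10.
Augment S→3→4→6→7→T: bottleneck 1. Total 11.
No augmenting path remains in the residual graph.

11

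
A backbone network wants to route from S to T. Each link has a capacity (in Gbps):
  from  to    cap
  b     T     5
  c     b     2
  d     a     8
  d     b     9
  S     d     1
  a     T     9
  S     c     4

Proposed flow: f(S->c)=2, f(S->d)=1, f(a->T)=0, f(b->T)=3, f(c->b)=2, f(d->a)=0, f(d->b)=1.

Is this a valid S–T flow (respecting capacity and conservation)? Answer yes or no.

Every edge has 0 ≤ f(e) ≤ cap(e).
At each intermediate node, inflow equals outflow.

Yes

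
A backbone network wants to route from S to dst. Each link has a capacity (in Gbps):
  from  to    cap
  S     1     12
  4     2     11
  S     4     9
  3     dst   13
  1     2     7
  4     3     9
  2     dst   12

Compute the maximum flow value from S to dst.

16

Augment S->1->2->dst: bottleneck 7. Total 7.
Augment S->4->2->dst: bottleneck 5. Total 12.
Augment S->4->3->dst: bottleneck 4. Total 16.
No augmenting path remains in the residual graph.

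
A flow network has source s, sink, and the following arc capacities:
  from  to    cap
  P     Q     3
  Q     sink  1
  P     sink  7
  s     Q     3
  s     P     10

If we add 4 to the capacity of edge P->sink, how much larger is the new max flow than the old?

3

Original max flow = 8.
After raising cap(P->sink), augmenting paths through that edge carry 3 more units.
New max flow = 11. Increase = 3.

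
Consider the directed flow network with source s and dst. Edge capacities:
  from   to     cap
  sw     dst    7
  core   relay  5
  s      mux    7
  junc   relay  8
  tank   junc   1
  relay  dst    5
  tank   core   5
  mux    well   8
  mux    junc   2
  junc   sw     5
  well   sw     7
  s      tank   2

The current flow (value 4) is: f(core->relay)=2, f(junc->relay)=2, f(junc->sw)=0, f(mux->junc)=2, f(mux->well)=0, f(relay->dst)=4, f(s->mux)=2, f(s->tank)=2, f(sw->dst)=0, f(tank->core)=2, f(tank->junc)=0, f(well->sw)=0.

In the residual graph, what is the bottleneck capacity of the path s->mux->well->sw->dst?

Residual capacities along the path: s->mux: 5, mux->well: 8, well->sw: 7, sw->dst: 7.
Minimum is 5.

5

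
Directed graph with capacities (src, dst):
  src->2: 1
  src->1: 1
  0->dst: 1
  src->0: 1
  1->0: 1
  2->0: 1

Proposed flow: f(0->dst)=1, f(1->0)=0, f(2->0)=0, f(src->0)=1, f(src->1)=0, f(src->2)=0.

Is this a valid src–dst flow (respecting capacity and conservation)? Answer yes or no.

Yes

Every edge has 0 ≤ f(e) ≤ cap(e).
At each intermediate node, inflow equals outflow.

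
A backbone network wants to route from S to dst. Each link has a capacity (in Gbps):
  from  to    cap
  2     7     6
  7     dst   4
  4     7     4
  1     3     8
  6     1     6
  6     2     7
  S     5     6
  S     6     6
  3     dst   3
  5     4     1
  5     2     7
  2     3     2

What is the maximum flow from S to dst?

7

Augment S->5->4->7->dst: bottleneck 1. Total 1.
Augment S->5->2->7->dst: bottleneck 3. Total 4.
Augment S->5->2->3->dst: bottleneck 2. Total 6.
Augment S->6->1->3->dst: bottleneck 1. Total 7.
No augmenting path remains in the residual graph.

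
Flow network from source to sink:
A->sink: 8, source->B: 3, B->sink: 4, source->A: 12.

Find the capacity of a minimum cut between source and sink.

Max flow = 11 (via 2 augmenting paths).
In the residual at optimum, the set reachable from source is {A, source}.
Cut edges: source->B (cap 3), A->sink (cap 8). Sum = 11.

11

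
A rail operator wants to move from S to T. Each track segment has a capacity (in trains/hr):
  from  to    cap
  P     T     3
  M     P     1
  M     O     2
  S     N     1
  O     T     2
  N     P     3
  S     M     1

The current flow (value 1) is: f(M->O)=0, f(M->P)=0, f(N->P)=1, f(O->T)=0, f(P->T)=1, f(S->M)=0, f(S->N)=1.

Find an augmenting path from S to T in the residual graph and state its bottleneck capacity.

S->M->P->T, bottleneck 1

Residual along S->M->P->T: S->M: 1, M->P: 1, P->T: 2.
Bottleneck = min = 1.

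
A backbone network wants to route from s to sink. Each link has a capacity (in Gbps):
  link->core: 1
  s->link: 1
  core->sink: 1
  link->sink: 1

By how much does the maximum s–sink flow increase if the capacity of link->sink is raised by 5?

0

Original max flow = 1.
Edge link->sink does not cross the min cut (source side {s}), so extra capacity there cannot help.
New max flow = 1. Increase = 0.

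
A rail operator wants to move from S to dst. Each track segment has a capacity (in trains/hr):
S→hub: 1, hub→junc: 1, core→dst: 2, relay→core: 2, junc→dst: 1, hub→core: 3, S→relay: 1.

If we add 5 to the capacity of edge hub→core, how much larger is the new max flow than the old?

Original max flow = 2.
Edge hub→core does not cross the min cut (source side {S}), so extra capacity there cannot help.
New max flow = 2. Increase = 0.

0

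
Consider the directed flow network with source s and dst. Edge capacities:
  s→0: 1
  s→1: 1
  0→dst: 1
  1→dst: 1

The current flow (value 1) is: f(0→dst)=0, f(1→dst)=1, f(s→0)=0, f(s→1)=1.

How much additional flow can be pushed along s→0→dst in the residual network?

Residual capacities along the path: s→0: 1, 0→dst: 1.
Minimum is 1.

1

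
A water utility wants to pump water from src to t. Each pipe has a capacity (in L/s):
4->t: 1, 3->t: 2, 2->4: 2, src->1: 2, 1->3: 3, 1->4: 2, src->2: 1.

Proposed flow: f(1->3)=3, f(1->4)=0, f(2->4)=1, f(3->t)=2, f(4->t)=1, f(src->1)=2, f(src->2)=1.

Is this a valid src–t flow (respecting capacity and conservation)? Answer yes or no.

No

Conservation fails at 1: inflow 2 ≠ outflow 3.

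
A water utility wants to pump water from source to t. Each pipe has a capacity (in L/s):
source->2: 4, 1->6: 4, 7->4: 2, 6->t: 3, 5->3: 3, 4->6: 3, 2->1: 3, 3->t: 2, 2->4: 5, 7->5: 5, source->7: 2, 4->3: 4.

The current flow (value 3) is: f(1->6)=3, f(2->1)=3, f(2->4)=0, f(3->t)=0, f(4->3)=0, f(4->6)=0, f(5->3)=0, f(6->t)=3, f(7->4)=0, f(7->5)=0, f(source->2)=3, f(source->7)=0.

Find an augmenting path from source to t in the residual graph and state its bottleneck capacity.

Residual along source->2->4->3->t: source->2: 1, 2->4: 5, 4->3: 4, 3->t: 2.
Bottleneck = min = 1.

source->2->4->3->t, bottleneck 1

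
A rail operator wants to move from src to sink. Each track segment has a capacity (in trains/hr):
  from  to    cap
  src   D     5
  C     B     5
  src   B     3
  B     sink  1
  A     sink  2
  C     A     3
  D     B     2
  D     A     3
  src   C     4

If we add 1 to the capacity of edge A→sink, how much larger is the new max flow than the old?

Original max flow = 3.
After raising cap(A→sink), augmenting paths through that edge carry 1 more unit.
New max flow = 4. Increase = 1.

1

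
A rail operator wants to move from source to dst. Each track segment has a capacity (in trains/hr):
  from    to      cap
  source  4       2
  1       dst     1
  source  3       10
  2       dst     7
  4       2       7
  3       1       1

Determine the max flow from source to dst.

Augment source→4→2→dst: bottleneck 2. Total 2.
Augment source→3→1→dst: bottleneck 1. Total 3.
No augmenting path remains in the residual graph.

3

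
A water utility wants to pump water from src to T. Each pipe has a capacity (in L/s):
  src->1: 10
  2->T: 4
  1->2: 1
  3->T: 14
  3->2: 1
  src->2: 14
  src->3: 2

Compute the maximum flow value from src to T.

6

Augment src->3->T: bottleneck 2. Total 2.
Augment src->2->T: bottleneck 4. Total 6.
No augmenting path remains in the residual graph.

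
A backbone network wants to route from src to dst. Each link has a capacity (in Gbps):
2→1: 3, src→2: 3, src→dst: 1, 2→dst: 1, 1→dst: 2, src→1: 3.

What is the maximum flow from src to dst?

4

Augment src→dst: bottleneck 1. Total 1.
Augment src→2→dst: bottleneck 1. Total 2.
Augment src→1→dst: bottleneck 2. Total 4.
No augmenting path remains in the residual graph.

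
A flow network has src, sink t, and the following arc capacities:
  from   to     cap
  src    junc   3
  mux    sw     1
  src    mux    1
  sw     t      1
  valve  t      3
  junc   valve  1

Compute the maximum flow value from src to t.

Augment src→junc→valve→t: bottleneck 1. Total 1.
Augment src→mux→sw→t: bottleneck 1. Total 2.
No augmenting path remains in the residual graph.

2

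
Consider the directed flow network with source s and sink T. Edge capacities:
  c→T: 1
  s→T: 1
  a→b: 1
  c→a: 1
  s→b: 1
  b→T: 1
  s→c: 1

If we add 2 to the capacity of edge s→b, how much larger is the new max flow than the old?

0

Original max flow = 3.
Even with extra capacity on s→b, another cut of capacity 3 remains binding.
New max flow = 3. Increase = 0.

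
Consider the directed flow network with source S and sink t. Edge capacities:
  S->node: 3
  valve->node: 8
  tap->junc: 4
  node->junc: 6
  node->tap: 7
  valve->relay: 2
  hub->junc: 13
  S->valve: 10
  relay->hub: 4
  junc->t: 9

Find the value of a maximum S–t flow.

Augment S->node->junc->t: bottleneck 3. Total 3.
Augment S->valve->node->junc->t: bottleneck 3. Total 6.
Augment S->valve->node->tap->junc->t: bottleneck 3. Total 9.
No augmenting path remains in the residual graph.

9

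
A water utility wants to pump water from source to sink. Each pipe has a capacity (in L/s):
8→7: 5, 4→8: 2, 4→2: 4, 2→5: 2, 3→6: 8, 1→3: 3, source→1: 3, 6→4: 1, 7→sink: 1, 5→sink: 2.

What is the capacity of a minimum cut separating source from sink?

1

Max flow = 1 (via 1 augmenting path).
In the residual at optimum, the set reachable from source is {1, 3, 6, source}.
Cut edges: 6→4 (cap 1). Sum = 1.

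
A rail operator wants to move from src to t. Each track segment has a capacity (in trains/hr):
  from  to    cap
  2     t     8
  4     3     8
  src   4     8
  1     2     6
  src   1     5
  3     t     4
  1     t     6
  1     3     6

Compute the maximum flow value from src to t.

Augment src->1->t: bottleneck 5. Total 5.
Augment src->4->3->t: bottleneck 4. Total 9.
No augmenting path remains in the residual graph.

9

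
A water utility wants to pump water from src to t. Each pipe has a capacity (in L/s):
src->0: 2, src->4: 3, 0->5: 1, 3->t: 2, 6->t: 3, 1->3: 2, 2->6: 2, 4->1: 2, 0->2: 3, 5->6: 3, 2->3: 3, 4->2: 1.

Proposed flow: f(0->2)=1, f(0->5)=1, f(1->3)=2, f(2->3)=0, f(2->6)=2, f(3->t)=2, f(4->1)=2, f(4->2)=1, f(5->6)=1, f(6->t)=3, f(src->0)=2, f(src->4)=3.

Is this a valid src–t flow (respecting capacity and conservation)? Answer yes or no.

Yes

Every edge has 0 ≤ f(e) ≤ cap(e).
At each intermediate node, inflow equals outflow.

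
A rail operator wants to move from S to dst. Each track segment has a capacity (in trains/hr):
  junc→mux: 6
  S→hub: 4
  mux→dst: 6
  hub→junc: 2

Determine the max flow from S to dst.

Augment S→hub→junc→mux→dst: bottleneck 2. Total 2.
No augmenting path remains in the residual graph.

2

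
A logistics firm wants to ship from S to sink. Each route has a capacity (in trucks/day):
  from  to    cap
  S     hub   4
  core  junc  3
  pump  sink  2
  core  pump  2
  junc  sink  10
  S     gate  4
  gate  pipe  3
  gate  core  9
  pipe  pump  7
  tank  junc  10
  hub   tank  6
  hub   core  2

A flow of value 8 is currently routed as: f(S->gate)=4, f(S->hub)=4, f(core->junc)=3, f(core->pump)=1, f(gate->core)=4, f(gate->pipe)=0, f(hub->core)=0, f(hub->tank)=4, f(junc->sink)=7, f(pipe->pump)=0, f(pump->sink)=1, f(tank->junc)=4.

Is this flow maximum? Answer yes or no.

Yes

Residual reachable from S: {S}; sink is not reachable.
Saturated cut: S->hub, S->gate with total capacity 8 = current flow value. Flow is maximum.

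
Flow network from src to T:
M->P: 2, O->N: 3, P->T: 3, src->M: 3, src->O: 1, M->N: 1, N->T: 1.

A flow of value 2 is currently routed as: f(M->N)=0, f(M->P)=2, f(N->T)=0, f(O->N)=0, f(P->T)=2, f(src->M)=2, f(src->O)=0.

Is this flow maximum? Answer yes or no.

Residual path src->M->N->T has bottleneck 1 > 0.
Pushing 1 along it raises the flow to 3, so the given flow is not maximum.

No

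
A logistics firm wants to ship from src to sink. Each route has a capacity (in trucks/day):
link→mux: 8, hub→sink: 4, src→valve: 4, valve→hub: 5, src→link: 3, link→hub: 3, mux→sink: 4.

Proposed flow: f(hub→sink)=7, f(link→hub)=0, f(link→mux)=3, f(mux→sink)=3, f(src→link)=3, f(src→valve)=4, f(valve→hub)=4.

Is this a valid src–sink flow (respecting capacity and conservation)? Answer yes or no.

Capacity violated on hub→sink: flow 7 > capacity 4.

No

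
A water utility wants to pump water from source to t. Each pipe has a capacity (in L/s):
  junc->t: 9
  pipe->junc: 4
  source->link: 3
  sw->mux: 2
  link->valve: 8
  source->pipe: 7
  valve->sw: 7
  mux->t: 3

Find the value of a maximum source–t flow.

Augment source->pipe->junc->t: bottleneck 4. Total 4.
Augment source->link->valve->sw->mux->t: bottleneck 2. Total 6.
No augmenting path remains in the residual graph.

6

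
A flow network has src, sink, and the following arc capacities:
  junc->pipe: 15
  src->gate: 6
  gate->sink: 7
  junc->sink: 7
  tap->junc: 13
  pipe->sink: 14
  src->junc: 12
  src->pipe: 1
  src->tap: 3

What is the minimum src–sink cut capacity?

Max flow = 22 (via 5 augmenting paths).
In the residual at optimum, the set reachable from src is {src}.
Cut edges: src->tap (cap 3), src->junc (cap 12), src->gate (cap 6), src->pipe (cap 1). Sum = 22.

22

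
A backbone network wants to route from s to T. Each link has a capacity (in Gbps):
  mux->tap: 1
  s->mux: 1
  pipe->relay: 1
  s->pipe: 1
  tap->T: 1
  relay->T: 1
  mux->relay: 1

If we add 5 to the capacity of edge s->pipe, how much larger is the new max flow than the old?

Original max flow = 2.
Even with extra capacity on s->pipe, another cut of capacity 2 remains binding.
New max flow = 2. Increase = 0.

0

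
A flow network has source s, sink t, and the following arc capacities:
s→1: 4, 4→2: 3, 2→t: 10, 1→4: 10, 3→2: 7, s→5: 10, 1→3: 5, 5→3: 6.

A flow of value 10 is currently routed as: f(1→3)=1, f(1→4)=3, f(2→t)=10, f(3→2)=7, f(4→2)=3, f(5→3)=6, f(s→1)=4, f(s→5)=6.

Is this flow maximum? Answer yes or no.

Yes

Residual reachable from s: {5, s}; t is not reachable.
Saturated cut: s→1, 5→3 with total capacity 10 = current flow value. Flow is maximum.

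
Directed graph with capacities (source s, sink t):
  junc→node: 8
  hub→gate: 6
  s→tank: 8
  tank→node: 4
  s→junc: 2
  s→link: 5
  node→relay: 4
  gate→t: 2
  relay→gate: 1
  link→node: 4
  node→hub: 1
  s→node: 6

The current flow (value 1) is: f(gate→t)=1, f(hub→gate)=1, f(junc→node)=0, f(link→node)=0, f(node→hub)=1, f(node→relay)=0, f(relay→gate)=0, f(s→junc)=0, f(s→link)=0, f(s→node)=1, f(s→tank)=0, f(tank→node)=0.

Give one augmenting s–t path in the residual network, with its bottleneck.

s→node→relay→gate→t, bottleneck 1

Residual along s→node→relay→gate→t: s→node: 5, node→relay: 4, relay→gate: 1, gate→t: 1.
Bottleneck = min = 1.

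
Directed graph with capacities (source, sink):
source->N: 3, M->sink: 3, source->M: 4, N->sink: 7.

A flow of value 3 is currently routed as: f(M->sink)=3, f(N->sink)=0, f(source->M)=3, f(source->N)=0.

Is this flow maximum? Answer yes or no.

No

Residual path source->N->sink has bottleneck 3 > 0.
Pushing 3 along it raises the flow to 6, so the given flow is not maximum.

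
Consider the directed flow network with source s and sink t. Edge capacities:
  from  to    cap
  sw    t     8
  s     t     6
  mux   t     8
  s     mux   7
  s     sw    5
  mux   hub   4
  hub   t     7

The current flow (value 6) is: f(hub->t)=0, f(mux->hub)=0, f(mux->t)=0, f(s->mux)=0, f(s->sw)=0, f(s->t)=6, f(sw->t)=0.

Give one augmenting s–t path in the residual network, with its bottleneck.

Residual along s->mux->t: s->mux: 7, mux->t: 8.
Bottleneck = min = 7.

s->mux->t, bottleneck 7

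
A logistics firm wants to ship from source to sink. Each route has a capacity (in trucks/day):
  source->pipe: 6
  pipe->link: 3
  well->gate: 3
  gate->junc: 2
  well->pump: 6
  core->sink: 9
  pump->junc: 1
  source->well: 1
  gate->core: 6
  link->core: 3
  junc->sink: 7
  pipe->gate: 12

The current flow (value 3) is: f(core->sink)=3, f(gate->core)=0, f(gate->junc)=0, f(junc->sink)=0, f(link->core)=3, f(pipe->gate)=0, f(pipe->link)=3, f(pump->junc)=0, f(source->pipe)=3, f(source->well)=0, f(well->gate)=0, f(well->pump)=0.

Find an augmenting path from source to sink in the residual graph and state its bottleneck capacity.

Residual along source->pipe->gate->core->sink: source->pipe: 3, pipe->gate: 12, gate->core: 6, core->sink: 6.
Bottleneck = min = 3.

source->pipe->gate->core->sink, bottleneck 3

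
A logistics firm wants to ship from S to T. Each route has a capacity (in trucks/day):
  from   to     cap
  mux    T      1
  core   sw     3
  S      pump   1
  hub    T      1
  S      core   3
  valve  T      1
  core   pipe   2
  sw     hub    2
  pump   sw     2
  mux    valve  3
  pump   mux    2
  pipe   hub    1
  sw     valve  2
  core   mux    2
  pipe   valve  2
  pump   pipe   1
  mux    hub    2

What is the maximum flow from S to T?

3

Augment S→pump→mux→T: bottleneck 1. Total 1.
Augment S→core→sw→hub→T: bottleneck 1. Total 2.
Augment S→core→sw→valve→T: bottleneck 1. Total 3.
No augmenting path remains in the residual graph.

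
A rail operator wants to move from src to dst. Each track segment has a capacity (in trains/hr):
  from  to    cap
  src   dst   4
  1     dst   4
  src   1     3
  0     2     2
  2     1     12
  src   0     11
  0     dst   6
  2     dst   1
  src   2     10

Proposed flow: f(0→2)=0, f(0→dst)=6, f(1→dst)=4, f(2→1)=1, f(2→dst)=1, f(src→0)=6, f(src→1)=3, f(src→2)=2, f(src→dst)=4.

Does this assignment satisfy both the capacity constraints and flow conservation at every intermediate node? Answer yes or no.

Yes

Every edge has 0 ≤ f(e) ≤ cap(e).
At each intermediate node, inflow equals outflow.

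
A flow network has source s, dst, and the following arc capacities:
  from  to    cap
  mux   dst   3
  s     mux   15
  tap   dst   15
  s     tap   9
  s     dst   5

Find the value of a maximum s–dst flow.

Augment s->dst: bottleneck 5. Total 5.
Augment s->mux->dst: bottleneck 3. Total 8.
Augment s->tap->dst: bottleneck 9. Total 17.
No augmenting path remains in the residual graph.

17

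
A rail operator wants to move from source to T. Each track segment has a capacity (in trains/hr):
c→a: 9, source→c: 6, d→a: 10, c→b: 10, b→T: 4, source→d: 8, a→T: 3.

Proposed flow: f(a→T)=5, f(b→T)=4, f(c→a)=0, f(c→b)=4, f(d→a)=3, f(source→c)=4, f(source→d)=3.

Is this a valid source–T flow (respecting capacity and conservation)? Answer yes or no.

Capacity violated on a→T: flow 5 > capacity 3.

No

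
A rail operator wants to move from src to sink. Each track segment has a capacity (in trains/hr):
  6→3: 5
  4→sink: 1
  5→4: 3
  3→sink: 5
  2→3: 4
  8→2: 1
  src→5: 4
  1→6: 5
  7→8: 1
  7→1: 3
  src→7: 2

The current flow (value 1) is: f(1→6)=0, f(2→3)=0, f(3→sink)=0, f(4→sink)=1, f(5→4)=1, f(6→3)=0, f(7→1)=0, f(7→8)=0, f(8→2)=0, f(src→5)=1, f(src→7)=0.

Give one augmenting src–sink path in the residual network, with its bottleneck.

src→7→8→2→3→sink, bottleneck 1

Residual along src→7→8→2→3→sink: src→7: 2, 7→8: 1, 8→2: 1, 2→3: 4, 3→sink: 5.
Bottleneck = min = 1.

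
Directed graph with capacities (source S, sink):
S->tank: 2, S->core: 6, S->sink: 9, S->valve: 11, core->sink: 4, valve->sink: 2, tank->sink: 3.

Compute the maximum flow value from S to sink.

17

Augment S->sink: bottleneck 9. Total 9.
Augment S->valve->sink: bottleneck 2. Total 11.
Augment S->tank->sink: bottleneck 2. Total 13.
Augment S->core->sink: bottleneck 4. Total 17.
No augmenting path remains in the residual graph.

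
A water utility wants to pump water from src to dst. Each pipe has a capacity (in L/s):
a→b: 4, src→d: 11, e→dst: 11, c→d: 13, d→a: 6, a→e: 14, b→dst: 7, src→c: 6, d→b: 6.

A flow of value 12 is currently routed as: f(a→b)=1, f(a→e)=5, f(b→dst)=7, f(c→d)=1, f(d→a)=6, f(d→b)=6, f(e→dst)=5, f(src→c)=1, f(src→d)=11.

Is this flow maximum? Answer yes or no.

Residual reachable from src: {c, d, src}; dst is not reachable.
Saturated cut: d→a, d→b with total capacity 12 = current flow value. Flow is maximum.

Yes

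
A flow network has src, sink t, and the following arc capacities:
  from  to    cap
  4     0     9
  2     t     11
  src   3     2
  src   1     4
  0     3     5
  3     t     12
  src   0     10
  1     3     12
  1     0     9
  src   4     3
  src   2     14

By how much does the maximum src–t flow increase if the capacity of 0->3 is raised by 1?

1

Original max flow = 22.
After raising cap(0->3), augmenting paths through that edge carry 1 more unit.
New max flow = 23. Increase = 1.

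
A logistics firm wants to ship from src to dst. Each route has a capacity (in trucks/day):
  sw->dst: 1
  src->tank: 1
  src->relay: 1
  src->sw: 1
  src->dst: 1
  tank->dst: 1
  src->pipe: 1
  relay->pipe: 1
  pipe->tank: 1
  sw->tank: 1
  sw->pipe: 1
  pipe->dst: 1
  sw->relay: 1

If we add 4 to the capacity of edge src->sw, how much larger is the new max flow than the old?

0

Original max flow = 4.
Even with extra capacity on src->sw, another cut of capacity 4 remains binding.
New max flow = 4. Increase = 0.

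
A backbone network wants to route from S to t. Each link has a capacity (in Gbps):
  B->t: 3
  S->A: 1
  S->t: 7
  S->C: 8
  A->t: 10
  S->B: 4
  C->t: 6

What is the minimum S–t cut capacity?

17

Max flow = 17 (via 4 augmenting paths).
In the residual at optimum, the set reachable from S is {B, C, S}.
Cut edges: S->A (cap 1), S->t (cap 7), B->t (cap 3), C->t (cap 6). Sum = 17.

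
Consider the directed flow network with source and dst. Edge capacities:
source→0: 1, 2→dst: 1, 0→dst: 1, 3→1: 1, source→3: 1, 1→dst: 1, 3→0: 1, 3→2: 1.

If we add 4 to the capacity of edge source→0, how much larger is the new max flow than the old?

Original max flow = 2.
Even with extra capacity on source→0, another cut of capacity 2 remains binding.
New max flow = 2. Increase = 0.

0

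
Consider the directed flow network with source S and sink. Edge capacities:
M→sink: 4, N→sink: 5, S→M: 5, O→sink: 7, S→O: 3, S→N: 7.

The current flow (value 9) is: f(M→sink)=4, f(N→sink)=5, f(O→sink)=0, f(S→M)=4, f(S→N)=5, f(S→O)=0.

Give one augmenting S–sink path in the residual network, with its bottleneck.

S→O→sink, bottleneck 3

Residual along S→O→sink: S→O: 3, O→sink: 7.
Bottleneck = min = 3.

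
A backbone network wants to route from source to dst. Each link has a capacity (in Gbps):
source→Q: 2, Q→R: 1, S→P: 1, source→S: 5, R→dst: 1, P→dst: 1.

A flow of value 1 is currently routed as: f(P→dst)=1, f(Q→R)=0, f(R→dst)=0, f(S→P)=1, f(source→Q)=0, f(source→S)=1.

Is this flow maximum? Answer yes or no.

No

Residual path source→Q→R→dst has bottleneck 1 > 0.
Pushing 1 along it raises the flow to 2, so the given flow is not maximum.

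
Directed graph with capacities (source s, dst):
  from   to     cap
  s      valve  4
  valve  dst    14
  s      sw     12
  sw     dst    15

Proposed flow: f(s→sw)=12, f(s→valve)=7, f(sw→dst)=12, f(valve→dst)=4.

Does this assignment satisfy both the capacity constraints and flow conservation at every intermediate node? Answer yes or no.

No

Capacity violated on s→valve: flow 7 > capacity 4.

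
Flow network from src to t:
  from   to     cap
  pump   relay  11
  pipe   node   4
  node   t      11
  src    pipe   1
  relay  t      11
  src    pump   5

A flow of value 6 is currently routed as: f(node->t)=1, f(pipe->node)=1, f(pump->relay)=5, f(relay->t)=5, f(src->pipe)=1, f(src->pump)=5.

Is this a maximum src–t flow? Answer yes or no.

Residual reachable from src: {src}; t is not reachable.
Saturated cut: src->pipe, src->pump with total capacity 6 = current flow value. Flow is maximum.

Yes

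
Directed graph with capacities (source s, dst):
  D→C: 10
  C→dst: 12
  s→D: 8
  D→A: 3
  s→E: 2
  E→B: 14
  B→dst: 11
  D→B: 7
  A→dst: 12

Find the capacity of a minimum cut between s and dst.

Max flow = 10 (via 3 augmenting paths).
In the residual at optimum, the set reachable from s is {s}.
Cut edges: s→D (cap 8), s→E (cap 2). Sum = 10.

10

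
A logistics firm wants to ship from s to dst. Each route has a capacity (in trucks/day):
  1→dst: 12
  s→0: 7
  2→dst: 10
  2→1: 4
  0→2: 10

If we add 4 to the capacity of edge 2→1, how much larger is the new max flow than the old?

Original max flow = 7.
Edge 2→1 does not cross the min cut (source side {s}), so extra capacity there cannot help.
New max flow = 7. Increase = 0.

0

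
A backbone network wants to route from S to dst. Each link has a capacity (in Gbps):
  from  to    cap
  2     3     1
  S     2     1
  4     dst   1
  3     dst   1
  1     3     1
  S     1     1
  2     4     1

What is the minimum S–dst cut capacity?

Max flow = 2 (via 2 augmenting paths).
In the residual at optimum, the set reachable from S is {S}.
Cut edges: S→2 (cap 1), S→1 (cap 1). Sum = 2.

2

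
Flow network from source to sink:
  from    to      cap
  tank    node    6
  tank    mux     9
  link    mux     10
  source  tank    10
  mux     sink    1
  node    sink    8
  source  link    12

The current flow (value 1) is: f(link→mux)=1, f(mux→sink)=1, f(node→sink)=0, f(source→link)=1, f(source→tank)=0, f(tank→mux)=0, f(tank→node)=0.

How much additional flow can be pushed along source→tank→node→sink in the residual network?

6

Residual capacities along the path: source→tank: 10, tank→node: 6, node→sink: 8.
Minimum is 6.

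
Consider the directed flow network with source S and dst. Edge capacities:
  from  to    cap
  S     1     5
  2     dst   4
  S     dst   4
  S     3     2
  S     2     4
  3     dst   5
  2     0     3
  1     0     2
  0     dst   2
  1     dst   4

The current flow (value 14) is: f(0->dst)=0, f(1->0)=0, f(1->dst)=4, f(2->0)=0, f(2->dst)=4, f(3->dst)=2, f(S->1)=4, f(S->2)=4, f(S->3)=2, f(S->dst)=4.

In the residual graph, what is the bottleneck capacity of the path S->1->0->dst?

Residual capacities along the path: S->1: 1, 1->0: 2, 0->dst: 2.
Minimum is 1.

1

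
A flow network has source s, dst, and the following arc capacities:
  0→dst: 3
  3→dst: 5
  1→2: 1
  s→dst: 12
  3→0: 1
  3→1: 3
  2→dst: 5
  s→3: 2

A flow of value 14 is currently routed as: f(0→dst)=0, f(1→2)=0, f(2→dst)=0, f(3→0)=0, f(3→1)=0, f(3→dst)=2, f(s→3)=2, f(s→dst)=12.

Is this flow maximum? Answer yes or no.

Residual reachable from s: {s}; dst is not reachable.
Saturated cut: s→3, s→dst with total capacity 14 = current flow value. Flow is maximum.

Yes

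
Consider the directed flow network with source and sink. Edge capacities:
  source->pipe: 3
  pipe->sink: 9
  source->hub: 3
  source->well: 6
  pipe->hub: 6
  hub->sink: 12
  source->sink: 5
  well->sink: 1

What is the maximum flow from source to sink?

12

Augment source->sink: bottleneck 5. Total 5.
Augment source->well->sink: bottleneck 1. Total 6.
Augment source->pipe->sink: bottleneck 3. Total 9.
Augment source->hub->sink: bottleneck 3. Total 12.
No augmenting path remains in the residual graph.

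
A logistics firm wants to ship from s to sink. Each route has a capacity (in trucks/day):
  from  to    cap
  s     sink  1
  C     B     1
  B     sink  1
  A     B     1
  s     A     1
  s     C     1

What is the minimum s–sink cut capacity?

Max flow = 2 (via 2 augmenting paths).
In the residual at optimum, the set reachable from s is {A, B, C, s}.
Cut edges: s->sink (cap 1), B->sink (cap 1). Sum = 2.

2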